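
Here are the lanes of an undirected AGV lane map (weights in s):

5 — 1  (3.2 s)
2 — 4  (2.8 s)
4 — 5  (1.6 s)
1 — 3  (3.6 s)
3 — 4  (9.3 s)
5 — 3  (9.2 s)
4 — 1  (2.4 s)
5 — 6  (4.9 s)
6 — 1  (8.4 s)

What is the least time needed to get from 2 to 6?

Shortest distances from 2:
2: 0
4: 2.8  (via 2)
5: 4.4  (via 4)
1: 5.2  (via 4)
3: 8.8  (via 1)
6: 9.3  (via 5)
Shortest route: 2–4–5–6 = 9.3 s.

9.3 s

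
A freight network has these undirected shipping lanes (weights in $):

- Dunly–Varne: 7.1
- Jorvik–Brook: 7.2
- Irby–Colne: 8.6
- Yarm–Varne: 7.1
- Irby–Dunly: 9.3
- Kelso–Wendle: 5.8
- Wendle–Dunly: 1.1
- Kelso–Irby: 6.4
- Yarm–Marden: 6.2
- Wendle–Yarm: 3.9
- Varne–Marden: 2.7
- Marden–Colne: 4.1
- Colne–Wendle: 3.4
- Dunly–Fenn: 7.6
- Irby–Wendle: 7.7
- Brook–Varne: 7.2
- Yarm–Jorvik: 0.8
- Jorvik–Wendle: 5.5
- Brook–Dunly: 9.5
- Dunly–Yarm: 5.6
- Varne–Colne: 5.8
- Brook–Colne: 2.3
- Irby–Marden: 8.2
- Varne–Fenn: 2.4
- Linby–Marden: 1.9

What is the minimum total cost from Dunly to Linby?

$10.5

Candidate routes:
Dunly - Wendle - Colne - Marden - Linby: 1.1+3.4+4.1+1.9 = 10.5
Dunly - Varne - Marden - Linby: 7.1+2.7+1.9 = 11.7
Cheapest is Dunly - Wendle - Colne - Marden - Linby at $10.5.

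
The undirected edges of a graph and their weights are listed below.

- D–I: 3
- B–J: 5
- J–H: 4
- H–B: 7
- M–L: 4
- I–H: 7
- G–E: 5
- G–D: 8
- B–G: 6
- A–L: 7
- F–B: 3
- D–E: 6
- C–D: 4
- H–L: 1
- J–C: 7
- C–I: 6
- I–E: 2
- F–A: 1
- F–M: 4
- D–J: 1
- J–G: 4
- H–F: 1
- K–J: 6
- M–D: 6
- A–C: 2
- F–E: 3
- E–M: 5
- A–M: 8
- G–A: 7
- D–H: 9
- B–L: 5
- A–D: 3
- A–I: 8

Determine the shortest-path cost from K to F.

Running Dijkstra from K:
K: 0
J: 6  (via K)
D: 7  (via J)
A: 10  (via D)
G: 10  (via J)
H: 10  (via J)
I: 10  (via D)
B: 11  (via J)
C: 11  (via D)
F: 11  (via A)
Shortest route: K → J → D → A → F = 11.

11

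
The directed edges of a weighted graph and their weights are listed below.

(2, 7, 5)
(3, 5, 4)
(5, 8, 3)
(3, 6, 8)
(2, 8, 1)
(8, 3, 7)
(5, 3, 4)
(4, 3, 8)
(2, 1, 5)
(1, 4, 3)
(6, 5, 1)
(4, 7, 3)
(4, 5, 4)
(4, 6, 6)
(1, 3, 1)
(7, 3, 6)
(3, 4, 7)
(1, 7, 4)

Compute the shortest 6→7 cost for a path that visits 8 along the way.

21

Best 6 to 8: 6–5–8 costing 4
Shortest 8→7: 8–3–4–7 = 17
Total via 8: 4 + 17 = 21.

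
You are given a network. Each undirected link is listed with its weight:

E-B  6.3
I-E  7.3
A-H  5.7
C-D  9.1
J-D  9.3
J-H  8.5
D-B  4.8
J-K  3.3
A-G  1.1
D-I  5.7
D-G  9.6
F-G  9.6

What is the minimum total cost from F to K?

28.2

Settle nodes by increasing distance from F:
F: 0
G: 9.6  (via F)
A: 10.7  (via G)
H: 16.4  (via A)
D: 19.2  (via G)
B: 24  (via D)
I: 24.9  (via D)
J: 24.9  (via H)
K: 28.2  (via J)
Shortest route: F–G–A–H–J–K = 28.2.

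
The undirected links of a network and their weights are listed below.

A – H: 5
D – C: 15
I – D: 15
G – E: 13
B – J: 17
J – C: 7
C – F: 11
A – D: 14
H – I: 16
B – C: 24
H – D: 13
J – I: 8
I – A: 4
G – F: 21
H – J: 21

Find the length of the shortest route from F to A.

30

Shortest distances from F:
F: 0
C: 11  (via F)
J: 18  (via C)
G: 21  (via F)
D: 26  (via C)
I: 26  (via J)
A: 30  (via I)
Shortest route: F → C → J → I → A = 30.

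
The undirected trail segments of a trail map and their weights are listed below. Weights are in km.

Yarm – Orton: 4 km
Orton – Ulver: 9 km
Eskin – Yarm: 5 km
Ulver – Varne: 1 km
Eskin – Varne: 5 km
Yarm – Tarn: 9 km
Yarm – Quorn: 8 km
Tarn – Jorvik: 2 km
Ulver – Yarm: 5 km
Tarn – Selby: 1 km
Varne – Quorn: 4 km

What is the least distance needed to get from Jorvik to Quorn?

Running Dijkstra from Jorvik:
Jorvik: 0
Tarn: 2  (via Jorvik)
Selby: 3  (via Tarn)
Yarm: 11  (via Tarn)
Orton: 15  (via Yarm)
Eskin: 16  (via Yarm)
Ulver: 16  (via Yarm)
Varne: 17  (via Ulver)
Quorn: 19  (via Yarm)
Shortest route: Jorvik → Tarn → Yarm → Quorn = 19 km.

19 km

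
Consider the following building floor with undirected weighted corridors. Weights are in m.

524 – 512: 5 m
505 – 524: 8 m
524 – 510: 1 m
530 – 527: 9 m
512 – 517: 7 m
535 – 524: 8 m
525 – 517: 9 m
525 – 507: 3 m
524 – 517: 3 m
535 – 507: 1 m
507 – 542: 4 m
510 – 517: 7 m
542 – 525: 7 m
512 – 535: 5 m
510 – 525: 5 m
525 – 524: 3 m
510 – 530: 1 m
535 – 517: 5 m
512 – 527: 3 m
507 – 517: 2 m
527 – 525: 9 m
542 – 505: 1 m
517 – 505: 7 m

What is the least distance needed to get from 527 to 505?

Candidate routes:
527 - 512 - 524 - 505: 3+5+8 = 16
527 - 512 - 535 - 507 - 542 - 505: 3+5+1+4+1 = 14
Cheapest is 527 - 512 - 535 - 507 - 542 - 505 at 14 m.

14 m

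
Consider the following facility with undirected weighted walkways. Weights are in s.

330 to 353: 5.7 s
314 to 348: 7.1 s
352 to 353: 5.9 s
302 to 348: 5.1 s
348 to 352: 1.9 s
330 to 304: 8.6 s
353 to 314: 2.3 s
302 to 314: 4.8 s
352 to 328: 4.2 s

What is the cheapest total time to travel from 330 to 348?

Enumerating some paths:
330 → 353 → 314 → 348: 5.7+2.3+7.1 = 15.1
330 → 353 → 352 → 348: 5.7+5.9+1.9 = 13.5
Cheapest is 330 → 353 → 352 → 348 at 13.5 s.

13.5 s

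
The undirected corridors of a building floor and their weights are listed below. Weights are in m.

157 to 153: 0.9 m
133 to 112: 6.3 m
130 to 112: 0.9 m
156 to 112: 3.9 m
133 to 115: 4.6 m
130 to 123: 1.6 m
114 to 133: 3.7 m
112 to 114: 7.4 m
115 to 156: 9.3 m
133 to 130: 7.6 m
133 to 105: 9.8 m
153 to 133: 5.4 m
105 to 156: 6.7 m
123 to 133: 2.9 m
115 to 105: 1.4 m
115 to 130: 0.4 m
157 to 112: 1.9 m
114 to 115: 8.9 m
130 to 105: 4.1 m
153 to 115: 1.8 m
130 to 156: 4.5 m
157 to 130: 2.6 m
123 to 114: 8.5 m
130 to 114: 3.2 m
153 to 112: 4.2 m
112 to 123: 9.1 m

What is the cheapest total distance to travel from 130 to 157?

Enumerating some paths:
130 → 157: 2.6 = 2.6
130 → 112 → 157: 0.9+1.9 = 2.8
The minimum is 2.6 m via 130 → 157.

2.6 m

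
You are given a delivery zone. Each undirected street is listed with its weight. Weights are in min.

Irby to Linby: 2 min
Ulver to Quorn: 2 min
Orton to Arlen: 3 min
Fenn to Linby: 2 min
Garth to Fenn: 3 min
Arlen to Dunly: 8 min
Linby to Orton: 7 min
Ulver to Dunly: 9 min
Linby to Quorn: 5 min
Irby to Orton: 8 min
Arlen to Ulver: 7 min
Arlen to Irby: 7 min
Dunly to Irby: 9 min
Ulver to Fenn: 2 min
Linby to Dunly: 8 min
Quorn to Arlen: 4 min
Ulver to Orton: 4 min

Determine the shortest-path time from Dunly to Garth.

Settle nodes by increasing distance from Dunly:
Dunly: 0
Arlen: 8  (via Dunly)
Linby: 8  (via Dunly)
Irby: 9  (via Dunly)
Ulver: 9  (via Dunly)
Fenn: 10  (via Linby)
Orton: 11  (via Arlen)
Quorn: 11  (via Ulver)
Garth: 13  (via Fenn)
Shortest route: Dunly → Linby → Fenn → Garth = 13 min.

13 min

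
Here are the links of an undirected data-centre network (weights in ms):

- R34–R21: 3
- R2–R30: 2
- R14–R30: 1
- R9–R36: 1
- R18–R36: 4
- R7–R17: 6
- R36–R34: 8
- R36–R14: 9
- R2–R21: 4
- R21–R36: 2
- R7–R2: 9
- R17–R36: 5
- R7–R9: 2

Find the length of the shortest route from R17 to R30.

Settle nodes by increasing distance from R17:
R17: 0
R36: 5  (via R17)
R9: 6  (via R36)
R7: 6  (via R17)
R21: 7  (via R36)
R18: 9  (via R36)
R34: 10  (via R21)
R2: 11  (via R21)
R30: 13  (via R2)
Shortest route: R17–R36–R21–R2–R30 = 13 ms.

13 ms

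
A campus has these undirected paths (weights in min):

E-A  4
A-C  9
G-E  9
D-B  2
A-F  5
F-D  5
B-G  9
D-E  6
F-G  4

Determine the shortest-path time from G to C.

Settle nodes by increasing distance from G:
G: 0
F: 4  (via G)
A: 9  (via F)
B: 9  (via G)
D: 9  (via F)
E: 9  (via G)
C: 18  (via A)
Shortest route: G → F → A → C = 18 min.

18 min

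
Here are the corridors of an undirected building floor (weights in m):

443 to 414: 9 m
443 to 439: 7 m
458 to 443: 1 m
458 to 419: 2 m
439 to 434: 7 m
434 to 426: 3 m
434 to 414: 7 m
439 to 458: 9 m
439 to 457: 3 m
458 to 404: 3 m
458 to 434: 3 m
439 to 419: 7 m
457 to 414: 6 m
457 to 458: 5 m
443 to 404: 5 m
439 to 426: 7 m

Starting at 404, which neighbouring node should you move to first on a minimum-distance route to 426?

Enumerating some paths:
404 → 443 → 458 → 434 → 426: 5+1+3+3 = 12
404 → 458 → 434 → 426: 3+3+3 = 9
The minimum is 9 m via 404 → 458 → 434 → 426.
So from 404 the first move is to 458.

458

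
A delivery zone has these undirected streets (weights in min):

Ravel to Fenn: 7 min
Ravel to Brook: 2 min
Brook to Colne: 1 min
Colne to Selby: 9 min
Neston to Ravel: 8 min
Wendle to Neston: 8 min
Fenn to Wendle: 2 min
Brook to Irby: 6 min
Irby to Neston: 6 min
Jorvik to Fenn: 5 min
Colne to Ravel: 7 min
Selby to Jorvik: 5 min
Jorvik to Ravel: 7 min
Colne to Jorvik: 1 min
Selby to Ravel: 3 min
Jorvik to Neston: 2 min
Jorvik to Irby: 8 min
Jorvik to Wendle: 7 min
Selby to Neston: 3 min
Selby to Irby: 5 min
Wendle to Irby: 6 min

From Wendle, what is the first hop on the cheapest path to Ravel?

Fenn

Compare a few routes:
Wendle–Fenn–Ravel: 2+7 = 9
Wendle–Jorvik–Colne–Brook–Ravel: 7+1+1+2 = 11
The minimum is 9 min via Wendle–Fenn–Ravel.
So from Wendle the first move is to Fenn.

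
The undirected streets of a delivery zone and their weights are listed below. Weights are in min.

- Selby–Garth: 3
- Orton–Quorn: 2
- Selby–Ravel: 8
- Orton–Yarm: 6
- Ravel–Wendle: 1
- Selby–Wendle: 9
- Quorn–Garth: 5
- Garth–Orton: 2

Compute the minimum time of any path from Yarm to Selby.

11 min

Settle nodes by increasing distance from Yarm:
Yarm: 0
Orton: 6  (via Yarm)
Garth: 8  (via Orton)
Quorn: 8  (via Orton)
Selby: 11  (via Garth)
Shortest route: Yarm → Orton → Garth → Selby = 11 min.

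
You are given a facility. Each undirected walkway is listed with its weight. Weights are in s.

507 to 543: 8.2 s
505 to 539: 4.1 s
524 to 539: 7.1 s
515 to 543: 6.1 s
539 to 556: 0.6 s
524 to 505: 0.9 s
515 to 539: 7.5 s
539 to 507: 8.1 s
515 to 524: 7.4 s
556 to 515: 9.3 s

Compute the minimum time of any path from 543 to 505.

Shortest distances from 543:
543: 0
515: 6.1  (via 543)
507: 8.2  (via 543)
524: 13.5  (via 515)
539: 13.6  (via 515)
556: 14.2  (via 539)
505: 14.4  (via 524)
Shortest route: 543–515–524–505 = 14.4 s.

14.4 s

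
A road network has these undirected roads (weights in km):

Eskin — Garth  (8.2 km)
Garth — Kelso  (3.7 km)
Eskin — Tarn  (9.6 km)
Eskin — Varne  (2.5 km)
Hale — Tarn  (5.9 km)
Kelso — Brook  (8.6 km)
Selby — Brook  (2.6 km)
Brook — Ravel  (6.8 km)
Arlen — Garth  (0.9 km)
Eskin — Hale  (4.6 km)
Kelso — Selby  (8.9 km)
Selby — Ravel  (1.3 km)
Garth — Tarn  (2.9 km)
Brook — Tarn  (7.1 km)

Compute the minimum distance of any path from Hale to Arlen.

Settle nodes by increasing distance from Hale:
Hale: 0
Eskin: 4.6  (via Hale)
Tarn: 5.9  (via Hale)
Varne: 7.1  (via Eskin)
Garth: 8.8  (via Tarn)
Arlen: 9.7  (via Garth)
Shortest route: Hale–Tarn–Garth–Arlen = 9.7 km.

9.7 km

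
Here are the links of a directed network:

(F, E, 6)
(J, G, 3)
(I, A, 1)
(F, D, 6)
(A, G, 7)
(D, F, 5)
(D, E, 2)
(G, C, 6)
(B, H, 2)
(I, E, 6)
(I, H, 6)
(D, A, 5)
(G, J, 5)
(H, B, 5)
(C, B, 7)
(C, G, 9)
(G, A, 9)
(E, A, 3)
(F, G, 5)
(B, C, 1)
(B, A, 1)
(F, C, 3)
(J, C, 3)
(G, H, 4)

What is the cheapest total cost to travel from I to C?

Compare a few routes:
I → H → B → C: 6+5+1 = 12
I → A → G → C: 1+7+6 = 14
The minimum is 12 via I → H → B → C.

12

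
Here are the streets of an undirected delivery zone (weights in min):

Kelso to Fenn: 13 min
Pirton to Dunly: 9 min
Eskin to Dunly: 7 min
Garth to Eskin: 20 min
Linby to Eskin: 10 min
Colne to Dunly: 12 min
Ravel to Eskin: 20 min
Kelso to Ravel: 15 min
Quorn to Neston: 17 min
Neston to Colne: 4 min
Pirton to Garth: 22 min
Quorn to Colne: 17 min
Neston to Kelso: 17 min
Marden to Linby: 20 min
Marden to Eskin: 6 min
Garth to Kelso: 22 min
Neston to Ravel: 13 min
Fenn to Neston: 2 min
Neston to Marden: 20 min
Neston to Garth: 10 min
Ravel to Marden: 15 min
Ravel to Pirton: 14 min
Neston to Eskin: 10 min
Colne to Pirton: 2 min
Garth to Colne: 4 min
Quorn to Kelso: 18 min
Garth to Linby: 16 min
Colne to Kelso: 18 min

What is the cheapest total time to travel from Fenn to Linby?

22 min

Enumerating some paths:
Fenn - Neston - Colne - Pirton - Dunly - Eskin - Linby: 2+4+2+9+7+10 = 34
Fenn - Neston - Eskin - Linby: 2+10+10 = 22
Fenn - Neston - Garth - Linby: 2+10+16 = 28
Fenn - Neston - Colne - Garth - Linby: 2+4+4+16 = 26
Cheapest is Fenn - Neston - Eskin - Linby at 22 min.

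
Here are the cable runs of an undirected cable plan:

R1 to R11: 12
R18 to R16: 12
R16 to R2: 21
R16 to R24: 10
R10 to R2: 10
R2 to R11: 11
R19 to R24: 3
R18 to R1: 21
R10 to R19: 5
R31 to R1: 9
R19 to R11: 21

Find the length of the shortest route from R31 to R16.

42

Enumerating some paths:
R31 - R1 - R11 - R2 - R16: 9+12+11+21 = 53
R31 - R1 - R11 - R19 - R24 - R16: 9+12+21+3+10 = 55
R31 - R1 - R18 - R16: 9+21+12 = 42
R31 - R1 - R11 - R2 - R10 - R19 - R24 - R16: 9+12+11+10+5+3+10 = 60
Cheapest is R31 - R1 - R18 - R16 at 42.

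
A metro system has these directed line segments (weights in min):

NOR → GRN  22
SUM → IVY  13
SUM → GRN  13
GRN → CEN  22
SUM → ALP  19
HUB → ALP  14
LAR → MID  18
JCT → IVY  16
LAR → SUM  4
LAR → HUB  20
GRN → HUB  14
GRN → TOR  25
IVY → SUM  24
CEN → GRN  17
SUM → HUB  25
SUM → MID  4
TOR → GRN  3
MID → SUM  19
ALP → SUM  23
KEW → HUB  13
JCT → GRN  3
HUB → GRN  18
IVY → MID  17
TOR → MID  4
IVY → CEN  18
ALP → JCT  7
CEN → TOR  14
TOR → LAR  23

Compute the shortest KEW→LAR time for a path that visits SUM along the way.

Best KEW to SUM: KEW–HUB–ALP–SUM costing 50
Shortest SUM→LAR: SUM–GRN–TOR–LAR = 61
Total via SUM: 50 + 61 = 111 min.

111 min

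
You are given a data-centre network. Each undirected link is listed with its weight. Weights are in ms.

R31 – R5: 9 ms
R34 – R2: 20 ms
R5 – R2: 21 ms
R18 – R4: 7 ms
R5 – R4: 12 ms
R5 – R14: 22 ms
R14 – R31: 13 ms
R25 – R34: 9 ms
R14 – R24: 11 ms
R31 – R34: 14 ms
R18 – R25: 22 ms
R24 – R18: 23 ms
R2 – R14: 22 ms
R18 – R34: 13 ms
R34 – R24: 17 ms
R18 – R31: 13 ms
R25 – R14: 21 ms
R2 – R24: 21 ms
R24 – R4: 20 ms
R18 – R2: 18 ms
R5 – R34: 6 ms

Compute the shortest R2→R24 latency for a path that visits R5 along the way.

44 ms

Shortest R2→R5: R2 → R5 = 21
Best R5 to R24: R5 → R34 → R24 costing 23
Total via R5: 21 + 23 = 44 ms.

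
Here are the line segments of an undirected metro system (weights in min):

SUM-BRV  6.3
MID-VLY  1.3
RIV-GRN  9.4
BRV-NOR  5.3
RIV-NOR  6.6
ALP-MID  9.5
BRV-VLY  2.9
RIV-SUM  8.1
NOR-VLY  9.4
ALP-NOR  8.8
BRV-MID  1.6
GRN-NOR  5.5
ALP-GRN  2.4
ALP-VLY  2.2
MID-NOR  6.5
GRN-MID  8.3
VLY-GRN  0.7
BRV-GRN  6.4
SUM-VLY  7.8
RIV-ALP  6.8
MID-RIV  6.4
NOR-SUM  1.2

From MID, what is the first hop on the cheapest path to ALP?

Candidate routes:
MID → BRV → VLY → ALP: 1.6+2.9+2.2 = 6.7
MID → VLY → ALP: 1.3+2.2 = 3.5
MID → VLY → GRN → ALP: 1.3+0.7+2.4 = 4.4
Cheapest is MID → VLY → ALP at 3.5 min.
So from MID the first move is to VLY.

VLY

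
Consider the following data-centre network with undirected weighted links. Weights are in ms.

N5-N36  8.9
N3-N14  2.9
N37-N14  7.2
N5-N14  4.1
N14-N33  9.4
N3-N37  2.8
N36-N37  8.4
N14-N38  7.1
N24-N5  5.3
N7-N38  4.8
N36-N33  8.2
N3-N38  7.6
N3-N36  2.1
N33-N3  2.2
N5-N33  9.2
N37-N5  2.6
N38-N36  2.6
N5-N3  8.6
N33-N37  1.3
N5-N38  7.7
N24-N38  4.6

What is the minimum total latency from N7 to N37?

12.3 ms

Running Dijkstra from N7:
N7: 0
N38: 4.8  (via N7)
N36: 7.4  (via N38)
N24: 9.4  (via N38)
N3: 9.5  (via N36)
N33: 11.7  (via N3)
N14: 11.9  (via N38)
N37: 12.3  (via N3)
Shortest route: N7 → N38 → N36 → N3 → N37 = 12.3 ms.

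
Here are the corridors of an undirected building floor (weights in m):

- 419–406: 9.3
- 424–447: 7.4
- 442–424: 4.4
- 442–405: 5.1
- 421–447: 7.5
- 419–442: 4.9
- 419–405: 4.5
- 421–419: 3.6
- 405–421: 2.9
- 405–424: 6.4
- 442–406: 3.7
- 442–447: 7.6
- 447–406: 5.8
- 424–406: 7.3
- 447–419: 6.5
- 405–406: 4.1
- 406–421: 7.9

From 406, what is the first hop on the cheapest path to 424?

424

Compare a few routes:
406 - 442 - 424: 3.7+4.4 = 8.1
406 - 424: 7.3 = 7.3
Cheapest is 406 - 424 at 7.3 m.
So from 406 the first move is to 424.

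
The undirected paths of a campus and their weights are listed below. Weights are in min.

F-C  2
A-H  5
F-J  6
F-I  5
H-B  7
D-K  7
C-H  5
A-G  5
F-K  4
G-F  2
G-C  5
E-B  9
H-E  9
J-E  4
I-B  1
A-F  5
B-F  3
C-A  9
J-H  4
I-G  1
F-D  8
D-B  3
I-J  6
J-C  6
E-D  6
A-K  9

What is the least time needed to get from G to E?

11 min

Enumerating some paths:
G–F–J–E: 2+6+4 = 12
G–I–B–E: 1+1+9 = 11
Cheapest is G–I–B–E at 11 min.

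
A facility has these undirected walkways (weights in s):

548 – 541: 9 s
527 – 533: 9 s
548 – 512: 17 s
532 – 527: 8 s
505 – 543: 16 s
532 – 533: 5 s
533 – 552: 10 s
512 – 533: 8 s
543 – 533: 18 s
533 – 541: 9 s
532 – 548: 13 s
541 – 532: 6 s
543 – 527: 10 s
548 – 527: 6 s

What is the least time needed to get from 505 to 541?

Candidate routes:
505 → 543 → 527 → 548 → 541: 16+10+6+9 = 41
505 → 543 → 527 → 532 → 541: 16+10+8+6 = 40
The minimum is 40 s via 505 → 543 → 527 → 532 → 541.

40 s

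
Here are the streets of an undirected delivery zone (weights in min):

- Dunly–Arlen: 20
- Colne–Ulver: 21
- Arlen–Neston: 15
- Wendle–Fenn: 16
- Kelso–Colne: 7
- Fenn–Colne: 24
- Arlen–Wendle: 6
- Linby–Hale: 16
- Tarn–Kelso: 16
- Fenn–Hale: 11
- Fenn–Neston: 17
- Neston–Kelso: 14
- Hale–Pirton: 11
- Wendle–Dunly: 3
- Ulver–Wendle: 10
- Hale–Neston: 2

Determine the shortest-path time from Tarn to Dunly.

54 min

Settle nodes by increasing distance from Tarn:
Tarn: 0
Kelso: 16  (via Tarn)
Colne: 23  (via Kelso)
Neston: 30  (via Kelso)
Hale: 32  (via Neston)
Fenn: 43  (via Hale)
Pirton: 43  (via Hale)
Ulver: 44  (via Colne)
Arlen: 45  (via Neston)
Linby: 48  (via Hale)
Wendle: 51  (via Arlen)
Dunly: 54  (via Wendle)
Shortest route: Tarn → Kelso → Neston → Arlen → Wendle → Dunly = 54 min.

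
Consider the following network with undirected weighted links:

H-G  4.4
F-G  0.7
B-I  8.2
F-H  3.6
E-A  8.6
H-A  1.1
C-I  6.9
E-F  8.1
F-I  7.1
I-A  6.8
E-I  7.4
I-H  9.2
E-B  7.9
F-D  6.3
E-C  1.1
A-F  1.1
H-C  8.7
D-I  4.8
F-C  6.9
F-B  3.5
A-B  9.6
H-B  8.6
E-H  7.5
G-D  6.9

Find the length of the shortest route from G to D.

Enumerating some paths:
G → F → D: 0.7+6.3 = 7
G → D: 6.9 = 6.9
Cheapest is G → D at 6.9.

6.9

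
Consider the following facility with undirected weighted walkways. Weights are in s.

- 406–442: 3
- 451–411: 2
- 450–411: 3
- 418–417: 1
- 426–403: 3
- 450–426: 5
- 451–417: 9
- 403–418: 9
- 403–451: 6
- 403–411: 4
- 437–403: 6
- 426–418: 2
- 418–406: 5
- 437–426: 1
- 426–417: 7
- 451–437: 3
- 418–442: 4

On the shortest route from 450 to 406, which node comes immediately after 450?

Candidate routes:
450 → 426 → 418 → 406: 5+2+5 = 12
450 → 411 → 451 → 437 → 426 → 418 → 406: 3+2+3+1+2+5 = 16
450 → 411 → 403 → 426 → 418 → 406: 3+4+3+2+5 = 17
450 → 426 → 418 → 442 → 406: 5+2+4+3 = 14
The minimum is 12 s via 450 → 426 → 418 → 406.
So from 450 the first move is to 426.

426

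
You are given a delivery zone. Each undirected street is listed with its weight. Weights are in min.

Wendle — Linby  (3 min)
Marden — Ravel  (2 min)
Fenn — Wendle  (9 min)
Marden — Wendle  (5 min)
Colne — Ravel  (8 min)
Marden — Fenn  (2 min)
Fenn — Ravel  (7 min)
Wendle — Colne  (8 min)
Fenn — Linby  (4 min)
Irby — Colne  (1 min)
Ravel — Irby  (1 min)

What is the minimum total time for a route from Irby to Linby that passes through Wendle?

Shortest Irby→Wendle: Irby–Ravel–Marden–Wendle = 8
Best Wendle to Linby: Wendle–Linby costing 3
Total via Wendle: 8 + 3 = 11 min.

11 min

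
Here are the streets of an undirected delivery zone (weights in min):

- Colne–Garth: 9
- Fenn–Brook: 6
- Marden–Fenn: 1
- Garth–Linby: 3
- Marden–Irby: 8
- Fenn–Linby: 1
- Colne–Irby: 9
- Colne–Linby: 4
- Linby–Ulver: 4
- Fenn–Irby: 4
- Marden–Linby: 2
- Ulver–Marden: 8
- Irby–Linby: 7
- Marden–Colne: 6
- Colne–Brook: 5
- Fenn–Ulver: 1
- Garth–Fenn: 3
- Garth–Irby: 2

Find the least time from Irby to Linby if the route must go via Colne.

Shortest Irby→Colne: Irby–Colne = 9
Best Colne to Linby: Colne–Linby costing 4
Total via Colne: 9 + 4 = 13 min.

13 min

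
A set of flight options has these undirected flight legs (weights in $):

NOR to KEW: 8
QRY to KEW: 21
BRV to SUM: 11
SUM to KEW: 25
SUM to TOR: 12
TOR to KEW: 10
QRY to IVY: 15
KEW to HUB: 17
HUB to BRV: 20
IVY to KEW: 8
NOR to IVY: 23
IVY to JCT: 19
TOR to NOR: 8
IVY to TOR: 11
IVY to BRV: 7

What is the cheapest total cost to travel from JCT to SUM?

Enumerating some paths:
JCT → IVY → KEW → SUM: 19+8+25 = 52
JCT → IVY → TOR → SUM: 19+11+12 = 42
JCT → IVY → KEW → TOR → SUM: 19+8+10+12 = 49
JCT → IVY → BRV → SUM: 19+7+11 = 37
The minimum is $37 via JCT → IVY → BRV → SUM.

$37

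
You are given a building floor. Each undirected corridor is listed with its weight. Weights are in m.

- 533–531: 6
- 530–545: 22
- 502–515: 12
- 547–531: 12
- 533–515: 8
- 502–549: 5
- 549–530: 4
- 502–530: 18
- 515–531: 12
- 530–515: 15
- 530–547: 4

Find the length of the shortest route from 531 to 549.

Compare a few routes:
531 → 515 → 502 → 549: 12+12+5 = 29
531 → 515 → 530 → 549: 12+15+4 = 31
531 → 547 → 530 → 549: 12+4+4 = 20
531 → 533 → 515 → 502 → 549: 6+8+12+5 = 31
The minimum is 20 m via 531 → 547 → 530 → 549.

20 m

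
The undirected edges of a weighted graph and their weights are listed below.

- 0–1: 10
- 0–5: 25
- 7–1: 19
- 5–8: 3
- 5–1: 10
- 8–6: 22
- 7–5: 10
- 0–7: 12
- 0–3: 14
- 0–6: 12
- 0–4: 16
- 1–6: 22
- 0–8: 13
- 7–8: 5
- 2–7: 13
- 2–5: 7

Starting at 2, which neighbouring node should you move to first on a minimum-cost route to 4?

5

Enumerating some paths:
2–7–0–4: 13+12+16 = 41
2–5–8–0–4: 7+3+13+16 = 39
The minimum is 39 via 2–5–8–0–4.
So from 2 the first move is to 5.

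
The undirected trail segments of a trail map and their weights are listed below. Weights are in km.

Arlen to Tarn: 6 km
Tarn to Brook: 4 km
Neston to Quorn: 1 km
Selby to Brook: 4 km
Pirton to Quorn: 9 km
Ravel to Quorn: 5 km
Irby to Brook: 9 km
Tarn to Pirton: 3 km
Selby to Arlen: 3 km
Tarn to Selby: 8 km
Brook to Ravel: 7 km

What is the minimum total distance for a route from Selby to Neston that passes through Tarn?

21 km

Shortest Selby→Tarn: Selby–Tarn = 8
Shortest Tarn→Neston: Tarn–Pirton–Quorn–Neston = 13
Total via Tarn: 8 + 13 = 21 km.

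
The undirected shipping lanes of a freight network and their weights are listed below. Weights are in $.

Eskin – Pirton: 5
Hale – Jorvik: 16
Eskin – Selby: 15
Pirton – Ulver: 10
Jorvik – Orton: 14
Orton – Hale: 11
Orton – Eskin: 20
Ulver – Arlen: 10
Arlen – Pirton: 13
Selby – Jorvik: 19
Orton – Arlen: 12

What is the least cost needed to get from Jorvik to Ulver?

Enumerating some paths:
Jorvik–Selby–Eskin–Pirton–Ulver: 19+15+5+10 = 49
Jorvik–Orton–Arlen–Ulver: 14+12+10 = 36
The minimum is $36 via Jorvik–Orton–Arlen–Ulver.

$36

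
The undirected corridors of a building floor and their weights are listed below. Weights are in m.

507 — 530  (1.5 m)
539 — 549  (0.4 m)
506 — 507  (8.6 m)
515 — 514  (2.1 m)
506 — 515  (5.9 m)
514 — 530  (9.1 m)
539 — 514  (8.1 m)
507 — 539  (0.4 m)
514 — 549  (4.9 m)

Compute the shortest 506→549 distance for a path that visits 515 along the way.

12.9 m

Shortest 506→515: 506 → 515 = 5.9
Best 515 to 549: 515 → 514 → 549 costing 7
Total via 515: 5.9 + 7 = 12.9 m.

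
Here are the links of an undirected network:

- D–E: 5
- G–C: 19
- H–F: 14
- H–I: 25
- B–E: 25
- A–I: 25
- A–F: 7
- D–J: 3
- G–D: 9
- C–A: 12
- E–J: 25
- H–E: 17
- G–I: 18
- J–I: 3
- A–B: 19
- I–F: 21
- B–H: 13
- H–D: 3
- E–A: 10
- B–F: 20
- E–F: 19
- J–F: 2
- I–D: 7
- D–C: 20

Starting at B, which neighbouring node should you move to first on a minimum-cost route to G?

H

Enumerating some paths:
B → F → J → D → G: 20+2+3+9 = 34
B → E → D → G: 25+5+9 = 39
B → H → D → G: 13+3+9 = 25
Cheapest is B → H → D → G at 25.
So from B the first move is to H.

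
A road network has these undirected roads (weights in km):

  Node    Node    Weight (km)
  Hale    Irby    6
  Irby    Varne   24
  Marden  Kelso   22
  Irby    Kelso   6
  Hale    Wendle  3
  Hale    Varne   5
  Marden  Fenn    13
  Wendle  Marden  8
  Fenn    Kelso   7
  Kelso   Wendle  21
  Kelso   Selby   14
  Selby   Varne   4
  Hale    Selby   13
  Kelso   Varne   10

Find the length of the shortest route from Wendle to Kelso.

15 km

Candidate routes:
Wendle–Hale–Varne–Kelso: 3+5+10 = 18
Wendle–Hale–Irby–Kelso: 3+6+6 = 15
Cheapest is Wendle–Hale–Irby–Kelso at 15 km.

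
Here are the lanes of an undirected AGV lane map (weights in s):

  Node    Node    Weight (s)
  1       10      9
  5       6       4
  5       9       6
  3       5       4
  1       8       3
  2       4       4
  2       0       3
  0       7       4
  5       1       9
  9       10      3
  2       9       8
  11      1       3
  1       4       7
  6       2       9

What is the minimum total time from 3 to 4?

Enumerating some paths:
3 → 5 → 9 → 2 → 4: 4+6+8+4 = 22
3 → 5 → 6 → 2 → 4: 4+4+9+4 = 21
3 → 5 → 1 → 4: 4+9+7 = 20
Cheapest is 3 → 5 → 1 → 4 at 20 s.

20 s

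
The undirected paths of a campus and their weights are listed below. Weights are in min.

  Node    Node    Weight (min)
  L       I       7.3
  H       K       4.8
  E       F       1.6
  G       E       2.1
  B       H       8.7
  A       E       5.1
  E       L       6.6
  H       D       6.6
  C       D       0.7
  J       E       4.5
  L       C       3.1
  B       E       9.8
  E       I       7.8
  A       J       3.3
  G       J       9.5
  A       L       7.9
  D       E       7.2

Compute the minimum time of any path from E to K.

Running Dijkstra from E:
E: 0
F: 1.6  (via E)
G: 2.1  (via E)
J: 4.5  (via E)
A: 5.1  (via E)
L: 6.6  (via E)
D: 7.2  (via E)
I: 7.8  (via E)
C: 7.9  (via D)
B: 9.8  (via E)
H: 13.8  (via D)
K: 18.6  (via H)
Shortest route: E–D–H–K = 18.6 min.

18.6 min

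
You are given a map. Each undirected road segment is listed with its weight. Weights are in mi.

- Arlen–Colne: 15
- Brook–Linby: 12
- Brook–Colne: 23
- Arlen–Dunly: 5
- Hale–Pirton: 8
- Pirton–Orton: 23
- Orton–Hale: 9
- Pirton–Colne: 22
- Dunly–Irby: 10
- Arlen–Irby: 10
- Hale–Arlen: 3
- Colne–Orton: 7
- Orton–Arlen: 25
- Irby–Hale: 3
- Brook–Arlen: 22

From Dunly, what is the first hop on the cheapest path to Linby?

Arlen

Enumerating some paths:
Dunly → Arlen → Brook → Linby: 5+22+12 = 39
Dunly → Irby → Hale → Arlen → Brook → Linby: 10+3+3+22+12 = 50
Cheapest is Dunly → Arlen → Brook → Linby at 39 mi.
So from Dunly the first move is to Arlen.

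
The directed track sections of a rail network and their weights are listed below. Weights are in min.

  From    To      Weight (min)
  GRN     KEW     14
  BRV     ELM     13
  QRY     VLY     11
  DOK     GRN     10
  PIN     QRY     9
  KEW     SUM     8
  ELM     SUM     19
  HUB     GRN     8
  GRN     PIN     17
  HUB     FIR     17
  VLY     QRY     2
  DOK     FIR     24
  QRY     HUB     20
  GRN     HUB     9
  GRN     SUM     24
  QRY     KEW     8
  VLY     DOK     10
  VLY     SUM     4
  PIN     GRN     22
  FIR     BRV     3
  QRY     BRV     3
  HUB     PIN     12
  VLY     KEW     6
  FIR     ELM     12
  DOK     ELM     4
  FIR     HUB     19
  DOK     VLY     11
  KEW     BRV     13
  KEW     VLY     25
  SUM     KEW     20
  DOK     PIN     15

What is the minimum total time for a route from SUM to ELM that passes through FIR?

91 min

Best SUM to FIR: SUM → KEW → VLY → DOK → FIR costing 79
Shortest FIR→ELM: FIR → ELM = 12
Total via FIR: 79 + 12 = 91 min.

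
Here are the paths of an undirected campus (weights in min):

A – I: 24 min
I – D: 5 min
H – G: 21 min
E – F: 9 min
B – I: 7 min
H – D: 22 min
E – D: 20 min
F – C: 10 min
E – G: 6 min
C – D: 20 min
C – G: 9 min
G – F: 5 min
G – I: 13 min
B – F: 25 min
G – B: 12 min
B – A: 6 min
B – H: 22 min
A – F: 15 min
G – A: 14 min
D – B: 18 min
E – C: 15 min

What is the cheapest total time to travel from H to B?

22 min

Running Dijkstra from H:
H: 0
G: 21  (via H)
B: 22  (via H)
Shortest route: H–B = 22 min.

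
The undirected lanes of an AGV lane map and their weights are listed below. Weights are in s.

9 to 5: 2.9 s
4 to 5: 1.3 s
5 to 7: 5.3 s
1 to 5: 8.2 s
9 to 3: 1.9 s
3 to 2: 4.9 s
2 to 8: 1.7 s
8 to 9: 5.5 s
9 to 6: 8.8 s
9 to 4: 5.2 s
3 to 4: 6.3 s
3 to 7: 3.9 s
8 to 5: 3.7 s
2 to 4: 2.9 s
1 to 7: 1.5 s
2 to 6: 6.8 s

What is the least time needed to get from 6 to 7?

14.6 s

Running Dijkstra from 6:
6: 0
2: 6.8  (via 6)
8: 8.5  (via 2)
9: 8.8  (via 6)
4: 9.7  (via 2)
3: 10.7  (via 9)
5: 11  (via 4)
7: 14.6  (via 3)
Shortest route: 6–9–3–7 = 14.6 s.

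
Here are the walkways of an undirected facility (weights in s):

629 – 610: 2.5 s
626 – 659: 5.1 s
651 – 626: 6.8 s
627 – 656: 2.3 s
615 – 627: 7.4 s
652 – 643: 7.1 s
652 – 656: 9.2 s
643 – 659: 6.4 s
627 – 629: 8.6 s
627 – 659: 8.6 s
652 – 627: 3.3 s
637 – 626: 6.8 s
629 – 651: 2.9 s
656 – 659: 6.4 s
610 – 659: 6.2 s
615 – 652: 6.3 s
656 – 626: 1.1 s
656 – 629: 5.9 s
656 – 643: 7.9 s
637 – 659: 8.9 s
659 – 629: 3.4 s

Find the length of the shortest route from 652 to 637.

13.5 s

Enumerating some paths:
652 - 627 - 656 - 626 - 659 - 637: 3.3+2.3+1.1+5.1+8.9 = 20.7
652 - 627 - 656 - 626 - 637: 3.3+2.3+1.1+6.8 = 13.5
652 - 656 - 626 - 637: 9.2+1.1+6.8 = 17.1
The minimum is 13.5 s via 652 - 627 - 656 - 626 - 637.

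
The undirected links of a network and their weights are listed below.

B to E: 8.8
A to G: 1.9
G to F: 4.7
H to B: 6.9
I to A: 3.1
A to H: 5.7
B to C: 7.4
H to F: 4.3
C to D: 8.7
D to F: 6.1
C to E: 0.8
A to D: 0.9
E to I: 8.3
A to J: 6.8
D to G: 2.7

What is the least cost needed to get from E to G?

12.2

Compare a few routes:
E - C - D - A - G: 0.8+8.7+0.9+1.9 = 12.3
E - I - A - G: 8.3+3.1+1.9 = 13.3
E - C - D - G: 0.8+8.7+2.7 = 12.2
Cheapest is E - C - D - G at 12.2.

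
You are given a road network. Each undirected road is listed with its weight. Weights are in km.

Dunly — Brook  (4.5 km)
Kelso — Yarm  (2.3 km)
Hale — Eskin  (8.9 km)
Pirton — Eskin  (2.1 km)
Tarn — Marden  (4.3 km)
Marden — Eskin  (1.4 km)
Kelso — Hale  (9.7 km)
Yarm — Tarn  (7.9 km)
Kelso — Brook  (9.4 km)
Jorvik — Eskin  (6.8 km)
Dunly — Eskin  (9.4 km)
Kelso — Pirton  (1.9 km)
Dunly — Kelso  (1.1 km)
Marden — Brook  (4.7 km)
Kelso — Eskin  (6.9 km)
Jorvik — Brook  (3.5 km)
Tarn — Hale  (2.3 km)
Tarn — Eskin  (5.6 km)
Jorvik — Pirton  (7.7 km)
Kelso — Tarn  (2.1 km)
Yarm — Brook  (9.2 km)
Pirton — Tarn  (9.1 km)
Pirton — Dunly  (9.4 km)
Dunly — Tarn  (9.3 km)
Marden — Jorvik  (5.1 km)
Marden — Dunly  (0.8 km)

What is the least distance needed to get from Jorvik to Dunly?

5.9 km

Shortest distances from Jorvik:
Jorvik: 0
Brook: 3.5  (via Jorvik)
Marden: 5.1  (via Jorvik)
Dunly: 5.9  (via Marden)
Shortest route: Jorvik–Marden–Dunly = 5.9 km.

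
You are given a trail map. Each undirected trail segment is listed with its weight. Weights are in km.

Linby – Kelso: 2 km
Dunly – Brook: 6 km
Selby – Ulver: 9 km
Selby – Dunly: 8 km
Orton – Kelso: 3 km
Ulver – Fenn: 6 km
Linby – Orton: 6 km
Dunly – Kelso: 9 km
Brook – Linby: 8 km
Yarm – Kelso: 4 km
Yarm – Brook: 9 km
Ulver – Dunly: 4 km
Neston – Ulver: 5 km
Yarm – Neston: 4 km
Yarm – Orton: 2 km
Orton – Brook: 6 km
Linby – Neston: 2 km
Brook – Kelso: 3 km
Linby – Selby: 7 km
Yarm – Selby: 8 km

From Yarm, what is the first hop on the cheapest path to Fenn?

Neston

Candidate routes:
Yarm → Kelso → Linby → Neston → Ulver → Fenn: 4+2+2+5+6 = 19
Yarm → Neston → Ulver → Fenn: 4+5+6 = 15
Yarm → Orton → Kelso → Linby → Neston → Ulver → Fenn: 2+3+2+2+5+6 = 20
Cheapest is Yarm → Neston → Ulver → Fenn at 15 km.
So from Yarm the first move is to Neston.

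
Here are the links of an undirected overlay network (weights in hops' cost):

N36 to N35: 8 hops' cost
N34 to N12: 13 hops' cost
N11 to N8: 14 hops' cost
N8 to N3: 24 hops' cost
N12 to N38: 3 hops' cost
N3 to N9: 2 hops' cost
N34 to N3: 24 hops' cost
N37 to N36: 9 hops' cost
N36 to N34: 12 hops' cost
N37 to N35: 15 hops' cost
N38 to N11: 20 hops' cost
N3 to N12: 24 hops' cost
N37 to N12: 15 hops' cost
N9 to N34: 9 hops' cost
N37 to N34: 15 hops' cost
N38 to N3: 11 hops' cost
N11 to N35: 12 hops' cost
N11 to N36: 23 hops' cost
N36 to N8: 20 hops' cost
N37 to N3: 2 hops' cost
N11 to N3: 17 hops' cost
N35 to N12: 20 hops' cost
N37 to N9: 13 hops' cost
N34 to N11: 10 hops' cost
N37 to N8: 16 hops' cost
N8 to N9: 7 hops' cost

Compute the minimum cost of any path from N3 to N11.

Settle nodes by increasing distance from N3:
N3: 0
N37: 2  (via N3)
N9: 2  (via N3)
N8: 9  (via N9)
N36: 11  (via N37)
N34: 11  (via N9)
N38: 11  (via N3)
N12: 14  (via N38)
N35: 17  (via N37)
N11: 17  (via N3)
Shortest route: N3 → N11 = 17 hops' cost.

17 hops' cost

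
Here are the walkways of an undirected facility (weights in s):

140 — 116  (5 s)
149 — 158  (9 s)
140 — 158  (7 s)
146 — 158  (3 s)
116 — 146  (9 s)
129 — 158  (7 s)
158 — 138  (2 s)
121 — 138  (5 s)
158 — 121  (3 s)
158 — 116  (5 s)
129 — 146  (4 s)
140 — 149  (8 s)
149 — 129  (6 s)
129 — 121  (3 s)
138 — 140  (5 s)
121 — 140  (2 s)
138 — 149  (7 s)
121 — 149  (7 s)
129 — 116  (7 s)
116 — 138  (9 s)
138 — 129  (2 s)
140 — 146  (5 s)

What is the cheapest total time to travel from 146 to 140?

Running Dijkstra from 146:
146: 0
158: 3  (via 146)
129: 4  (via 146)
138: 5  (via 158)
140: 5  (via 146)
Shortest route: 146–140 = 5 s.

5 s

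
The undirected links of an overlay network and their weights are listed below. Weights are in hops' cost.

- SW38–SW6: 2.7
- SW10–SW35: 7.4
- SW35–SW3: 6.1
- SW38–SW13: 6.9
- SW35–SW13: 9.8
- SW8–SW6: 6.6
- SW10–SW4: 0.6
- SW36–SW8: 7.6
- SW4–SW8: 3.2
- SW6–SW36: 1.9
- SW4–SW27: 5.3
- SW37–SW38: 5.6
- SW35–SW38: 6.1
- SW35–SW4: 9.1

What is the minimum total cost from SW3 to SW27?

19.4 hops' cost

Enumerating some paths:
SW3–SW35–SW4–SW27: 6.1+9.1+5.3 = 20.5
SW3–SW35–SW38–SW6–SW8–SW4–SW27: 6.1+6.1+2.7+6.6+3.2+5.3 = 30
SW3–SW35–SW10–SW4–SW27: 6.1+7.4+0.6+5.3 = 19.4
Cheapest is SW3–SW35–SW10–SW4–SW27 at 19.4 hops' cost.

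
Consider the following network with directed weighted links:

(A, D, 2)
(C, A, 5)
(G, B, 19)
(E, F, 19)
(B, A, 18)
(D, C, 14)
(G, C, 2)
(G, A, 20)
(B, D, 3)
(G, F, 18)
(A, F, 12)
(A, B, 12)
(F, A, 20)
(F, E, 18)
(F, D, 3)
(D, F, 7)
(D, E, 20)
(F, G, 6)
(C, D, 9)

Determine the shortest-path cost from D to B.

31

Shortest distances from D:
D: 0
F: 7  (via D)
G: 13  (via F)
C: 14  (via D)
A: 19  (via C)
E: 20  (via D)
B: 31  (via A)
Shortest route: D → C → A → B = 31.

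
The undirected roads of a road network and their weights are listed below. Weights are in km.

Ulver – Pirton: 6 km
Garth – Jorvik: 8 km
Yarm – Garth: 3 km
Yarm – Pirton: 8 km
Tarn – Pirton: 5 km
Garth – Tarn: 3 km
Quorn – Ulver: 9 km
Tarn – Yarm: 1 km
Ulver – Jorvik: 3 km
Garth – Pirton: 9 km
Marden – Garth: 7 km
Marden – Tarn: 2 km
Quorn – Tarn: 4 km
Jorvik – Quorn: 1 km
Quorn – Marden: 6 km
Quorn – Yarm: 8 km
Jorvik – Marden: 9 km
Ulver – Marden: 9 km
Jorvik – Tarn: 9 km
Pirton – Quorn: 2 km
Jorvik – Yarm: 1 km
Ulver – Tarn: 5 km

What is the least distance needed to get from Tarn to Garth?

3 km

Settle nodes by increasing distance from Tarn:
Tarn: 0
Yarm: 1  (via Tarn)
Marden: 2  (via Tarn)
Jorvik: 2  (via Yarm)
Quorn: 3  (via Jorvik)
Garth: 3  (via Tarn)
Shortest route: Tarn–Garth = 3 km.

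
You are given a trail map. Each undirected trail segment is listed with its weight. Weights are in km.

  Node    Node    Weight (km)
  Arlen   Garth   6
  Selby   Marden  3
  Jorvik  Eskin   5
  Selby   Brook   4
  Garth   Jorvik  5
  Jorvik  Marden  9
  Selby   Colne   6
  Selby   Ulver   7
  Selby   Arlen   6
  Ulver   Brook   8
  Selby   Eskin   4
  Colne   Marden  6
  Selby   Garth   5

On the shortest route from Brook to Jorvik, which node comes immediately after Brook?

Selby

Candidate routes:
Brook → Selby → Eskin → Jorvik: 4+4+5 = 13
Brook → Selby → Marden → Jorvik: 4+3+9 = 16
Brook → Selby → Garth → Jorvik: 4+5+5 = 14
Cheapest is Brook → Selby → Eskin → Jorvik at 13 km.
So from Brook the first move is to Selby.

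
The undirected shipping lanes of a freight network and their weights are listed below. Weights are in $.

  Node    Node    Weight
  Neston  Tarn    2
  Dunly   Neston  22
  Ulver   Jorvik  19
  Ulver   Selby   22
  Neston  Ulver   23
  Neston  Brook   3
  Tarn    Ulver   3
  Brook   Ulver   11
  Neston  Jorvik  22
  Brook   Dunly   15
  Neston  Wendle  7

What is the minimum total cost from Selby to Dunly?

$45

Candidate routes:
Selby → Ulver → Brook → Dunly: 22+11+15 = 48
Selby → Ulver → Tarn → Neston → Brook → Dunly: 22+3+2+3+15 = 45
Cheapest is Selby → Ulver → Tarn → Neston → Brook → Dunly at $45.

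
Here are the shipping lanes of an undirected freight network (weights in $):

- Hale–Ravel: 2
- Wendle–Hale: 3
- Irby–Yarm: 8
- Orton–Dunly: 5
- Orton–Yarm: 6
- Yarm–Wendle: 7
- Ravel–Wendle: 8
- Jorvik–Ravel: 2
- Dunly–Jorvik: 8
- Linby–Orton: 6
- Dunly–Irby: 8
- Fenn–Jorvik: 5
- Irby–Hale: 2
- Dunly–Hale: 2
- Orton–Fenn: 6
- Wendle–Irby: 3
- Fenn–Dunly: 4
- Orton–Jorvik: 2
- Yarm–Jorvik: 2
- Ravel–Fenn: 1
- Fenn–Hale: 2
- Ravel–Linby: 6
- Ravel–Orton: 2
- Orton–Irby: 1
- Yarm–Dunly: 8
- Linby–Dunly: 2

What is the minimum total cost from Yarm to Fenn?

$5

Settle nodes by increasing distance from Yarm:
Yarm: 0
Jorvik: 2  (via Yarm)
Ravel: 4  (via Jorvik)
Orton: 4  (via Jorvik)
Irby: 5  (via Orton)
Fenn: 5  (via Ravel)
Shortest route: Yarm → Jorvik → Ravel → Fenn = $5.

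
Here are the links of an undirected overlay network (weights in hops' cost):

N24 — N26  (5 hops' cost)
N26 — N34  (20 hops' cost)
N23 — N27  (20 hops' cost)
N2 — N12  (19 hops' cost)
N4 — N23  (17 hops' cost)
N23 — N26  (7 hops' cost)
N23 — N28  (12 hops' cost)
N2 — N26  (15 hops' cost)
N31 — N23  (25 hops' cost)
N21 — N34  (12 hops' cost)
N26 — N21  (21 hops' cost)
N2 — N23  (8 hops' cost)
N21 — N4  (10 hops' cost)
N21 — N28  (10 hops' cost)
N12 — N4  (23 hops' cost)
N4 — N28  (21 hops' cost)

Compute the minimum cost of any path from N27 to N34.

Settle nodes by increasing distance from N27:
N27: 0
N23: 20  (via N27)
N26: 27  (via N23)
N2: 28  (via N23)
N24: 32  (via N26)
N28: 32  (via N23)
N4: 37  (via N23)
N21: 42  (via N28)
N31: 45  (via N23)
N12: 47  (via N2)
N34: 47  (via N26)
Shortest route: N27–N23–N26–N34 = 47 hops' cost.

47 hops' cost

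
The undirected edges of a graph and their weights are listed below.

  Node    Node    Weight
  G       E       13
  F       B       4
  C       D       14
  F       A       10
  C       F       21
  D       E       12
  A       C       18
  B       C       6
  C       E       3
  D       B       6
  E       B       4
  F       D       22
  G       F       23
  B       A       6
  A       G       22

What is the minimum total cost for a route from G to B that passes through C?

22

Shortest G→C: G → E → C = 16
Shortest C→B: C → B = 6
Total via C: 16 + 6 = 22.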